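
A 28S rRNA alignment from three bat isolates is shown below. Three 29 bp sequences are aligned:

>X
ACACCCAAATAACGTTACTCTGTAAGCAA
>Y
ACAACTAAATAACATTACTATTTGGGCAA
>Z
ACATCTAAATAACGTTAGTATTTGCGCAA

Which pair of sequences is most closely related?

Y and Z

X–Y: 7/29 differ, p = 0.241, d = 0.291.
X–Z: 7/29 differ, p = 0.241, d = 0.291.
Y–Z: 4/29 differ, p = 0.138, d = 0.152.
The smallest distance is between Y and Z.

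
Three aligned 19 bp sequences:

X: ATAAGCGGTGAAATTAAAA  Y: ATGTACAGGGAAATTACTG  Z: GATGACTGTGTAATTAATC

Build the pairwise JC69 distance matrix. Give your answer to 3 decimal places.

X–Y: 8/19 sites differ → p ≈ 0.421053, d = −0.75 ln(1 − 0.561404) = 0.618132 ≈ 0.618.
X–Z: 9/19 sites differ → p ≈ 0.473684, d = −0.75 ln(1 − 0.631579) = 0.748897 ≈ 0.749.
Y–Z: 9/19 sites differ → p ≈ 0.473684, d = −0.75 ln(1 − 0.631579) = 0.748897 ≈ 0.749.

d(X,Y) = 0.618, d(X,Z) = 0.749, d(Y,Z) = 0.749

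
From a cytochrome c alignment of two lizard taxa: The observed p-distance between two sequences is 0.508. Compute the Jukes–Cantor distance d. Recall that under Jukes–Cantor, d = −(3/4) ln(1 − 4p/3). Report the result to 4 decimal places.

0.8484

d = −(3/4) ln(1 − 4p/3) = −0.75 ln(1 − 0.677333) = −0.75 ln(0.322667)
  = −0.75 × (-1.131134) = 0.848351 substitutions/site.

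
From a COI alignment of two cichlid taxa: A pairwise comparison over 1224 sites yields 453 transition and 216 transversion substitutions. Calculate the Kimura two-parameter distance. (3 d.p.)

P = 453/1224 ≈ 0.370098 and Q = 216/1224 ≈ 0.176471.
Under the Kimura two-parameter model, d = −½ ln(1 − 2P − Q) − ¼ ln(1 − 2Q).
1 − 2P − Q = 0.083333, giving −½ ln(0.083333) = 1.242455.
1 − 2Q = 0.647058, giving −¼ ln(0.647058) = 0.108830.
d = 1.242455 + 0.108830 = 1.351285.

1.351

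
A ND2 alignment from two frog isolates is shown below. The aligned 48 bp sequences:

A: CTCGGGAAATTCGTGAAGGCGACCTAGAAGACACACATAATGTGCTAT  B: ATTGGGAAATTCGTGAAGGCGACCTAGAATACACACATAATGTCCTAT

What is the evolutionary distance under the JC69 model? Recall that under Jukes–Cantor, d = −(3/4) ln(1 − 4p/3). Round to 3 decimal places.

0.088

The sequences differ at 4 of 48 sites (1, 3, 30, 44), so p = 4/48 ≈ 0.083333.
d = −(3/4) ln(1 − 4p/3) = −0.75 ln(1 − 0.111111) = −0.75 ln(0.888889)
  = −0.75 × (-0.117783) = 0.088337 substitutions/site.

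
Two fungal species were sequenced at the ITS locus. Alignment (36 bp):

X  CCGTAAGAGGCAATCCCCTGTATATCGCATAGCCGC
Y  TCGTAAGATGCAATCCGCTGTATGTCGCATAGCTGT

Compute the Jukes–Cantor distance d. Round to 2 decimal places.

0.19

The sequences differ at 6 of 36 sites (1, 9, 17, 24, 34, 36), so p = 6/36 ≈ 0.166667.
d = −(3/4) ln(1 − 4p/3) = −0.75 ln(1 − 0.222223) = −0.75 ln(0.777777)
  = −0.75 × (-0.251315) = 0.188486 substitutions/site.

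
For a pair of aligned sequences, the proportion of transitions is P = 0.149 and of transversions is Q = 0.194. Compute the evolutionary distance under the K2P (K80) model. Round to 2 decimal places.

Under the Kimura two-parameter model, d = −½ ln(1 − 2P − Q) − ¼ ln(1 − 2Q).
1 − 2P − Q = 0.508, giving −½ ln(0.508) = 0.338637.
1 − 2Q = 0.612, giving −¼ ln(0.612) = 0.122756.
d = 0.338637 + 0.122756 = 0.461393.

0.46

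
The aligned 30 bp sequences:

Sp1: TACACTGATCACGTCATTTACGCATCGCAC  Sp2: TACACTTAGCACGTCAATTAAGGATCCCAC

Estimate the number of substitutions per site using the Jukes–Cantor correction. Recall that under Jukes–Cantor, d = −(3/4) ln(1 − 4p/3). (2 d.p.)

The sequences differ at 6 of 30 sites (7, 9, 17, 21, 23, 27), so p = 6/30 = 0.2.
d = −(3/4) ln(1 − 4p/3) = −0.75 ln(1 − 0.266667) = −0.75 ln(0.733333)
  = −0.75 × (-0.310155) = 0.232616 substitutions/site.

0.23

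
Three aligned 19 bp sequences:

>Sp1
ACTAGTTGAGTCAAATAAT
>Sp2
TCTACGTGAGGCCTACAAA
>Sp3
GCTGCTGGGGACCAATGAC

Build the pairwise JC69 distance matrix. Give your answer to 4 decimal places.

Sp1–Sp2: 8/19 sites differ → p ≈ 0.421053, d = −0.75 ln(1 − 0.561404) = 0.618132 ≈ 0.6181.
Sp1–Sp3: 9/19 sites differ → p ≈ 0.473684, d = −0.75 ln(1 − 0.631579) = 0.748897 ≈ 0.7489.
Sp2–Sp3: 10/19 sites differ → p ≈ 0.526316, d = −0.75 ln(1 − 0.701755) = 0.907380 ≈ 0.9074.

d(Sp1,Sp2) = 0.6181, d(Sp1,Sp3) = 0.7489, d(Sp2,Sp3) = 0.9074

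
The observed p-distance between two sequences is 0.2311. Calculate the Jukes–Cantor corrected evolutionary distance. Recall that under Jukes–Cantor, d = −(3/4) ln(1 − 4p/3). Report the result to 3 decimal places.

0.276

d = −(3/4) ln(1 − 4p/3) = −0.75 ln(1 − 0.308133) = −0.75 ln(0.691867)
  = −0.75 × (-0.368362) = 0.276272 substitutions/site.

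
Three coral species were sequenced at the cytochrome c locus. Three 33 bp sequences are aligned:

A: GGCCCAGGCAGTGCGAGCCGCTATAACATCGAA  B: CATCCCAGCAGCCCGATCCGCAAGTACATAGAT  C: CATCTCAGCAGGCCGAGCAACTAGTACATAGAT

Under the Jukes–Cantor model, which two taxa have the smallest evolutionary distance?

B and C

A–B: 13/33 differ, p = 0.394, d = 0.559.
A–C: 14/33 differ, p = 0.424, d = 0.625.
B–C: 6/33 differ, p = 0.182, d = 0.208.
The smallest distance is between B and C.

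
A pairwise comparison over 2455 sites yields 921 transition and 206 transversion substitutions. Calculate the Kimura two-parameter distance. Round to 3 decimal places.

0.944

P = 921/2455 ≈ 0.375153 and Q = 206/2455 ≈ 0.08391.
Under the Kimura two-parameter model, d = −½ ln(1 − 2P − Q) − ¼ ln(1 − 2Q).
1 − 2P − Q = 0.165784, giving −½ ln(0.165784) = 0.898535.
1 − 2Q = 0.83218, giving −¼ ln(0.83218) = 0.045927.
d = 0.898535 + 0.045927 = 0.944462.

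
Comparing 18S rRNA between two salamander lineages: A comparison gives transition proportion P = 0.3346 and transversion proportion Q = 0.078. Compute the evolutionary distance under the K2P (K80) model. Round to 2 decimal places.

0.73

Under the Kimura two-parameter model, d = −½ ln(1 − 2P − Q) − ¼ ln(1 − 2Q).
1 − 2P − Q = 0.2528, giving −½ ln(0.2528) = 0.687578.
1 − 2Q = 0.844, giving −¼ ln(0.844) = 0.042401.
d = 0.687578 + 0.042401 = 0.729979.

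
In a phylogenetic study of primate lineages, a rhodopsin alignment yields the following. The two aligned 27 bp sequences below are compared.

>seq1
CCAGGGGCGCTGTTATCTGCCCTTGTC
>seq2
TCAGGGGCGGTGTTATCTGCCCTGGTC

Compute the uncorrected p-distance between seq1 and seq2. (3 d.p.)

The sequences differ at 3 of 27 positions (sites 1, 10, 24).
p = 3/27 = 0.111111… ≈ 0.111 (to 3 d.p.).

0.111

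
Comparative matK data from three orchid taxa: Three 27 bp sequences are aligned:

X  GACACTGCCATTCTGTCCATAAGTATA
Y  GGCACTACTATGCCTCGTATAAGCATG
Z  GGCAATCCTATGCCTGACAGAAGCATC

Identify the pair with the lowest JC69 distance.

Y and Z

X–Y: 11/27 differ, p = 0.407, d = 0.588.
X–Z: 12/27 differ, p = 0.444, d = 0.673.
Y–Z: 7/27 differ, p = 0.259, d = 0.318.
The smallest distance is between Y and Z.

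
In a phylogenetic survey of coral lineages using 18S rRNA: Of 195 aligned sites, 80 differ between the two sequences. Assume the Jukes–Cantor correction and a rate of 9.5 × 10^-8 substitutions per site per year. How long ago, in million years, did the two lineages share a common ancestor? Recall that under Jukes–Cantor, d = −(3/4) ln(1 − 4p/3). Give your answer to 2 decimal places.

p = 80/195 ≈ 0.410256.
d = −(3/4) ln(1 − 4p/3) = −0.75 ln(1 − 0.547008) = −0.75 ln(0.452992)
  = −0.75 × (-0.791881) = 0.593911 substitutions/site.
Under a molecular clock d = 2μt, so t = d/(2μ) = 0.593911 / (2 × 9.5 × 10^-8) = 3.13 million years.

3.13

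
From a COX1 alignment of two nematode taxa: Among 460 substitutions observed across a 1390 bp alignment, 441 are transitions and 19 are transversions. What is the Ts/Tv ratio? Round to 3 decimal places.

23.211

R = 441/19 = 23.210526… ≈ 23.211 (to 3 d.p.).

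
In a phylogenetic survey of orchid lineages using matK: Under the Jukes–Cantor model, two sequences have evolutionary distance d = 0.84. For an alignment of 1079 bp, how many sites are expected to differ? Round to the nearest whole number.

Invert JC69: p = (3/4)(1 − e^(−4d/3)) = 0.75 × (1 − e^(-1.12)) = 0.75 × (1 − 0.326280) = 0.505290.
Expected differing sites = pL ≈ 0.505290 × 1079 = 545.20791 ≈ 545.

545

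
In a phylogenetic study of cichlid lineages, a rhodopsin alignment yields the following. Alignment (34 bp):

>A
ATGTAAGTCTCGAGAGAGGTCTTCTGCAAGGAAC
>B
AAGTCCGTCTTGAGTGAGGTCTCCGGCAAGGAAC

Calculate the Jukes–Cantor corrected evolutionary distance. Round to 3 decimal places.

The sequences differ at 7 of 34 sites (2, 5, 6, 11, 15, 23, 25), so p = 7/34 ≈ 0.205882.
d = −(3/4) ln(1 − 4p/3) = −0.75 ln(1 − 0.274509) = −0.75 ln(0.725491)
  = −0.75 × (-0.320907) = 0.240680 substitutions/site.

0.241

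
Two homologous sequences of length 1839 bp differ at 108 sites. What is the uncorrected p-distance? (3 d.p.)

p = 108/1839 = 0.058727… ≈ 0.059 (to 3 d.p.).

0.059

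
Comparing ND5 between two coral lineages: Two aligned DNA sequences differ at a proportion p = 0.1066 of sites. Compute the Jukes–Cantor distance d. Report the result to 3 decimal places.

d = −(3/4) ln(1 − 4p/3) = −0.75 ln(1 − 0.142133) = −0.75 ln(0.857867)
  = −0.75 × (-0.153306) = 0.114980 substitutions/site.

0.115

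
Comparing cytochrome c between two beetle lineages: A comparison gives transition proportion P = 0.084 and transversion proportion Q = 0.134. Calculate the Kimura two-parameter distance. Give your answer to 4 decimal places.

Under the Kimura two-parameter model, d = −½ ln(1 − 2P − Q) − ¼ ln(1 − 2Q).
1 − 2P − Q = 0.698, giving −½ ln(0.698) = 0.179768.
1 − 2Q = 0.732, giving −¼ ln(0.732) = 0.077994.
d = 0.179768 + 0.077994 = 0.257762.

0.2578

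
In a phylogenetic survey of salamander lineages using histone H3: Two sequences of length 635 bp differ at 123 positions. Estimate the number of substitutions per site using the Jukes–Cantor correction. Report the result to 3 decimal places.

0.224

p = 123/635 ≈ 0.193701.
d = −(3/4) ln(1 − 4p/3) = −0.75 ln(1 − 0.258268) = −0.75 ln(0.741732)
  = −0.75 × (-0.298767) = 0.224075 substitutions/site.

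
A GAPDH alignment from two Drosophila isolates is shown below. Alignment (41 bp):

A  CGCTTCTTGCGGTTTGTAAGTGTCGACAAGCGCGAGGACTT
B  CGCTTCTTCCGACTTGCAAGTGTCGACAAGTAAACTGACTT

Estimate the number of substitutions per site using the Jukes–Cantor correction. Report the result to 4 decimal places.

0.2950

The sequences differ at 10 of 41 sites (9, 12, 13, 17, 31, 32, 33, 34, 35, 36), so p = 10/41 ≈ 0.243902.
d = −(3/4) ln(1 − 4p/3) = −0.75 ln(1 − 0.325203) = −0.75 ln(0.674797)
  = −0.75 × (-0.393343) = 0.295007 substitutions/site.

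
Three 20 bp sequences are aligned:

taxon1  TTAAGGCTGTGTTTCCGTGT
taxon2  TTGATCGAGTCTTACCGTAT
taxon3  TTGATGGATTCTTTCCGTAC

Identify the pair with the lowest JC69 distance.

taxon1–taxon2: 8/20 differ, p = 0.400, d = 0.572.
taxon1–taxon3: 8/20 differ, p = 0.400, d = 0.572.
taxon2–taxon3: 4/20 differ, p = 0.200, d = 0.233.
The smallest distance is between taxon2 and taxon3.

taxon2 and taxon3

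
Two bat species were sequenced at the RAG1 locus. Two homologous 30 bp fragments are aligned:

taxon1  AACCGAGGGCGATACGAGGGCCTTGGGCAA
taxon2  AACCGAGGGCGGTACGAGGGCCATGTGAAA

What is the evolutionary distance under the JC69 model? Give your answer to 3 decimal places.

The sequences differ at 4 of 30 sites (12, 23, 26, 28), so p = 4/30 ≈ 0.133333.
d = −(3/4) ln(1 − 4p/3) = −0.75 ln(1 − 0.177777) = −0.75 ln(0.822223)
  = −0.75 × (-0.195744) = 0.146808 substitutions/site.

0.147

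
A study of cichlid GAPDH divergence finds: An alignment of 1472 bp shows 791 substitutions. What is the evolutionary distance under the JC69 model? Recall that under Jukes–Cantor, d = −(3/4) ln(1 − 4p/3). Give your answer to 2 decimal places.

p = 791/1472 ≈ 0.537364.
d = −(3/4) ln(1 − 4p/3) = −0.75 ln(1 − 0.716485) = −0.75 ln(0.283515)
  = −0.75 × (-1.260490) = 0.945368 substitutions/site.

0.95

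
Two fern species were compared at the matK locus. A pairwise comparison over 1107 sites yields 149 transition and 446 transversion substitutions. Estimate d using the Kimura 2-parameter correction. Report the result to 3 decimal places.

P = 149/1107 ≈ 0.134598 and Q = 446/1107 ≈ 0.402891.
Under the Kimura two-parameter model, d = −½ ln(1 − 2P − Q) − ¼ ln(1 − 2Q).
1 − 2P − Q = 0.327913, giving −½ ln(0.327913) = 0.557503.
1 − 2Q = 0.194218, giving −¼ ln(0.194218) = 0.409694.
d = 0.557503 + 0.409694 = 0.967197.

0.967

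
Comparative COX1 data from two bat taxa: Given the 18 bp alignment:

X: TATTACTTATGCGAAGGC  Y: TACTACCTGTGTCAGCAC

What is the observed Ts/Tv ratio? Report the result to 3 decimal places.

3.000

Transitions are A↔G and C↔T; transversions are all other mismatches.
Transitions: 6. Transversions: 2.
R = 6/2 = 3.000.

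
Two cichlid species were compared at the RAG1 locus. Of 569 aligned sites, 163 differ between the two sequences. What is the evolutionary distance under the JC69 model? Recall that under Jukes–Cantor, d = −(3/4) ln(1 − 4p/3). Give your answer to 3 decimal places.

p = 163/569 ≈ 0.286467.
d = −(3/4) ln(1 − 4p/3) = −0.75 ln(1 − 0.381956) = −0.75 ln(0.618044)
  = −0.75 × (-0.481196) = 0.360897 substitutions/site.

0.361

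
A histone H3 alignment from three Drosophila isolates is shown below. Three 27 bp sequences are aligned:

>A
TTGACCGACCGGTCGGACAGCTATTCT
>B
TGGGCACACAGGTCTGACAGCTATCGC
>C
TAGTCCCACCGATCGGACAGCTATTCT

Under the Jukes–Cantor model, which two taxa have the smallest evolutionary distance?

A and C

A–B: 9/27 differ, p = 0.333, d = 0.441.
A–C: 4/27 differ, p = 0.148, d = 0.165.
B–C: 9/27 differ, p = 0.333, d = 0.441.
The smallest distance is between A and C.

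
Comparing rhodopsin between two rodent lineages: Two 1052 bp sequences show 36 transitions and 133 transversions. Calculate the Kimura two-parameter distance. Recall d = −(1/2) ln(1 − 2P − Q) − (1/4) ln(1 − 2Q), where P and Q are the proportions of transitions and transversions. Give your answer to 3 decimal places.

P = 36/1052 ≈ 0.034221 and Q = 133/1052 ≈ 0.126426.
Under the Kimura two-parameter model, d = −½ ln(1 − 2P − Q) − ¼ ln(1 − 2Q).
1 − 2P − Q = 0.805132, giving −½ ln(0.805132) = 0.108375.
1 − 2Q = 0.747148, giving −¼ ln(0.747148) = 0.072873.
d = 0.108375 + 0.072873 = 0.181248.

0.181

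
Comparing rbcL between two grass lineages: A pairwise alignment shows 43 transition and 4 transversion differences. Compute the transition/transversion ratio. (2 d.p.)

R = 43/4 = 10.75.

10.75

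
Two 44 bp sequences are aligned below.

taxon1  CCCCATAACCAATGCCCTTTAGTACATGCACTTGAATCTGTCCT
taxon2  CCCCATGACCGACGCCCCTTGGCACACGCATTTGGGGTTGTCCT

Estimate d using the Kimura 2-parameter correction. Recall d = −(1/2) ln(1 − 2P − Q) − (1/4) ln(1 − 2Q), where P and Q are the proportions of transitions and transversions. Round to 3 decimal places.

Of 44 sites, 11 differences are transitions and 1 are transversions, so P = 11/44 = 0.25 and Q = 1/44 ≈ 0.022727.
Under the Kimura two-parameter model, d = −½ ln(1 − 2P − Q) − ¼ ln(1 − 2Q).
1 − 2P − Q = 0.477273, giving −½ ln(0.477273) = 0.369833.
1 − 2Q = 0.954546, giving −¼ ln(0.954546) = 0.011630.
d = 0.369833 + 0.011630 = 0.381463.

0.381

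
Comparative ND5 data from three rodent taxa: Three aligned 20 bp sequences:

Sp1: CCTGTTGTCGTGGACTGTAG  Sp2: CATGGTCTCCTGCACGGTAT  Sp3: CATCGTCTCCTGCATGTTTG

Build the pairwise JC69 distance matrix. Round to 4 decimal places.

d(Sp1,Sp2) = 0.4715, d(Sp1,Sp3) = 0.8240, d(Sp2,Sp3) = 0.3041

Sp1–Sp2: 7/20 sites differ → p = 0.35, d = −0.75 ln(1 − 0.466667) = 0.471457 ≈ 0.4715.
Sp1–Sp3: 10/20 sites differ → p = 0.5, d = −0.75 ln(1 − 0.666667) = 0.823960 ≈ 0.8240.
Sp2–Sp3: 5/20 sites differ → p = 0.25, d = −0.75 ln(1 − 0.333333) = 0.304098 ≈ 0.3041.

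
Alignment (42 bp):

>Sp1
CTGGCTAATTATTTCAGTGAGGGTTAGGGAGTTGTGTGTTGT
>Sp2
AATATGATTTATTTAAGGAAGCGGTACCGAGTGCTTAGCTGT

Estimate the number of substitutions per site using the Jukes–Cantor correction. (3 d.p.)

The sequences differ at 19 of 42 sites, so p = 19/42 ≈ 0.452381.
d = −(3/4) ln(1 − 4p/3) = −0.75 ln(1 − 0.603175) = −0.75 ln(0.396825)
  = −0.75 × (-0.924260) = 0.693195 substitutions/site.

0.693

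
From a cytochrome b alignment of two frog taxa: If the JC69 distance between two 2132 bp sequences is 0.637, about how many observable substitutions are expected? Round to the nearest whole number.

915

Invert JC69: p = (3/4)(1 − e^(−4d/3)) = 0.75 × (1 − e^(-0.849333)) = 0.75 × (1 − 0.427700) = 0.429225.
Expected differing sites = pL ≈ 0.429225 × 2132 = 915.1077 ≈ 915.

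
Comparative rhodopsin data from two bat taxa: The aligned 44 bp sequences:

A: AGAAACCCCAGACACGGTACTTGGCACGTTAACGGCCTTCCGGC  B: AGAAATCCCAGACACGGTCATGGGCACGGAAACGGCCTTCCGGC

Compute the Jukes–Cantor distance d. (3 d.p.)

The sequences differ at 6 of 44 sites (6, 19, 20, 22, 29, 30), so p = 6/44 ≈ 0.136364.
d = −(3/4) ln(1 − 4p/3) = −0.75 ln(1 − 0.181819) = −0.75 ln(0.818181)
  = −0.75 × (-0.200672) = 0.150504 substitutions/site.

0.151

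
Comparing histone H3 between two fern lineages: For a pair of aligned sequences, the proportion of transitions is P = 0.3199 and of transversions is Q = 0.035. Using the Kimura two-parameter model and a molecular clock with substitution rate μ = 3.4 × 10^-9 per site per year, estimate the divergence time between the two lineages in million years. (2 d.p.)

85.26

Under the Kimura two-parameter model, d = −½ ln(1 − 2P − Q) − ¼ ln(1 − 2Q).
1 − 2P − Q = 0.3252, giving −½ ln(0.3252) = 0.561657.
1 − 2Q = 0.93, giving −¼ ln(0.93) = 0.018143.
d = 0.561657 + 0.018143 = 0.579800.
Under a molecular clock d = 2μt, so t = d/(2μ) = 0.579800 / (2 × 3.4 × 10^-9) = 85.26 million years.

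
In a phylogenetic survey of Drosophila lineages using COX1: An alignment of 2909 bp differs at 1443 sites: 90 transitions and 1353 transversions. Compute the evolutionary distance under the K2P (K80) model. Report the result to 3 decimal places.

1.040

P = 90/2909 ≈ 0.030938 and Q = 1353/2909 ≈ 0.465108.
Under the Kimura two-parameter model, d = −½ ln(1 − 2P − Q) − ¼ ln(1 − 2Q).
1 − 2P − Q = 0.473016, giving −½ ln(0.473016) = 0.374313.
1 − 2Q = 0.069784, giving −¼ ln(0.069784) = 0.665588.
d = 0.374313 + 0.665588 = 1.039901.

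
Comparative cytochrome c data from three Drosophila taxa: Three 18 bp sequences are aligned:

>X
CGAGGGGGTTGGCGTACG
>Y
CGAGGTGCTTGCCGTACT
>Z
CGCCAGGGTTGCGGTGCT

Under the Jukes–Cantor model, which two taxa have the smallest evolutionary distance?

X–Y: 4/18 differ, p = 0.222, d = 0.264.
X–Z: 7/18 differ, p = 0.389, d = 0.548.
Y–Z: 7/18 differ, p = 0.389, d = 0.548.
The smallest distance is between X and Y.

X and Y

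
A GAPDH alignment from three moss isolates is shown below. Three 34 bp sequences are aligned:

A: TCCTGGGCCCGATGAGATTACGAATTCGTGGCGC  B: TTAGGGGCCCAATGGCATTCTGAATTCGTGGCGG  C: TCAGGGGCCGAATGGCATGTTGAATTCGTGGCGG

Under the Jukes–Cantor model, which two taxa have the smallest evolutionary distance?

A–B: 9/34 differ, p = 0.265, d = 0.326.
A–C: 10/34 differ, p = 0.294, d = 0.373.
B–C: 4/34 differ, p = 0.118, d = 0.128.
The smallest distance is between B and C.

B and C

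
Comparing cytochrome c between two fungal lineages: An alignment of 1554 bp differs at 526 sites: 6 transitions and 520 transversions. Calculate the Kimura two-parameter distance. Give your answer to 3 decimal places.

0.486

P = 6/1554 ≈ 0.003861 and Q = 520/1554 ≈ 0.33462.
Under the Kimura two-parameter model, d = −½ ln(1 − 2P − Q) − ¼ ln(1 − 2Q).
1 − 2P − Q = 0.657658, giving −½ ln(0.657658) = 0.209535.
1 − 2Q = 0.33076, giving −¼ ln(0.33076) = 0.276591.
d = 0.209535 + 0.276591 = 0.486126.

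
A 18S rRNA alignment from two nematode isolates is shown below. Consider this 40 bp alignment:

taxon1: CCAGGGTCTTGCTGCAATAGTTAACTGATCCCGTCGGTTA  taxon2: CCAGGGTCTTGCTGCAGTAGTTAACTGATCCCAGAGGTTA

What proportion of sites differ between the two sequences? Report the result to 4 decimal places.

0.1000

The sequences differ at 4 of 40 positions (sites 17, 33, 34, 35).
p = 4/40 = 0.1000.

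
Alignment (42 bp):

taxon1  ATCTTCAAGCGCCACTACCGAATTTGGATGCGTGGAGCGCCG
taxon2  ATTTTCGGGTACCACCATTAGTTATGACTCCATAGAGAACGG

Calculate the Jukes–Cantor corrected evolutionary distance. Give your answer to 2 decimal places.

The sequences differ at 20 of 42 sites, so p = 20/42 ≈ 0.47619.
d = −(3/4) ln(1 − 4p/3) = −0.75 ln(1 − 0.63492) = −0.75 ln(0.36508)
  = −0.75 × (-1.007639) = 0.755729 substitutions/site.

0.76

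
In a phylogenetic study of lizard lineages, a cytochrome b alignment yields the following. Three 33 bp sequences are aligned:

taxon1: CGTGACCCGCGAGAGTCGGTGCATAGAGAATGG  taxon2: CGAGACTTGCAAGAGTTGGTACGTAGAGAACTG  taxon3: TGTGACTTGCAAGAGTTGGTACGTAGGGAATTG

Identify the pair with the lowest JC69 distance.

taxon2 and taxon3

taxon1–taxon2: 9/33 differ, p = 0.273, d = 0.339.
taxon1–taxon3: 9/33 differ, p = 0.273, d = 0.339.
taxon2–taxon3: 4/33 differ, p = 0.121, d = 0.132.
The smallest distance is between taxon2 and taxon3.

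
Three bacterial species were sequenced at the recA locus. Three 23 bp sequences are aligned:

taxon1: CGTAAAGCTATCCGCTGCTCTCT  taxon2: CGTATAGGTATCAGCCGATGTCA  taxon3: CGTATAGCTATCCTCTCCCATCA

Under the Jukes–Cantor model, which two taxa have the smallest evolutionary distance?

taxon1–taxon2: 7/23 differ, p = 0.304, d = 0.390.
taxon1–taxon3: 6/23 differ, p = 0.261, d = 0.321.
taxon2–taxon3: 8/23 differ, p = 0.348, d = 0.467.
The smallest distance is between taxon1 and taxon3.

taxon1 and taxon3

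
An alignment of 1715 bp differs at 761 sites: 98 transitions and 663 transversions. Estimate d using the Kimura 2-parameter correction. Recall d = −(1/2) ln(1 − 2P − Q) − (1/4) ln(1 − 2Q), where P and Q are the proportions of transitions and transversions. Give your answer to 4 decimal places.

P = 98/1715 ≈ 0.057143 and Q = 663/1715 ≈ 0.386589.
Under the Kimura two-parameter model, d = −½ ln(1 − 2P − Q) − ¼ ln(1 − 2Q).
1 − 2P − Q = 0.499125, giving −½ ln(0.499125) = 0.347449.
1 − 2Q = 0.226822, giving −¼ ln(0.226822) = 0.370897.
d = 0.347449 + 0.370897 = 0.718346.

0.7183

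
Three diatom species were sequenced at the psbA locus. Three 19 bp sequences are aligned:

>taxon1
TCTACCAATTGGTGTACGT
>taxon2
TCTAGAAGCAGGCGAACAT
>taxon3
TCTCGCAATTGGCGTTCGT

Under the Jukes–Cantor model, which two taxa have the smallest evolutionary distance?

taxon1 and taxon3

taxon1–taxon2: 8/19 differ, p = 0.421, d = 0.618.
taxon1–taxon3: 4/19 differ, p = 0.211, d = 0.247.
taxon2–taxon3: 8/19 differ, p = 0.421, d = 0.618.
The smallest distance is between taxon1 and taxon3.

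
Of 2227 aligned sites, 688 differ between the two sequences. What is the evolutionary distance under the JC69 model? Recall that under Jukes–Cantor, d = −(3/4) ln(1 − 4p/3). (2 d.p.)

p = 688/2227 ≈ 0.308936.
d = −(3/4) ln(1 − 4p/3) = −0.75 ln(1 − 0.411915) = −0.75 ln(0.588085)
  = −0.75 × (-0.530884) = 0.398163 substitutions/site.

0.40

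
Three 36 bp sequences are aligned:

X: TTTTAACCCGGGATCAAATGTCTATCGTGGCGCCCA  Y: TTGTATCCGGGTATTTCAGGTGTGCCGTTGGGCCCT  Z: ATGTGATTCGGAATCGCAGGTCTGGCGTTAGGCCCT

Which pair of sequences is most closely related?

X–Y: 14/36 differ, p = 0.389, d = 0.548.
X–Z: 15/36 differ, p = 0.417, d = 0.608.
Y–Z: 12/36 differ, p = 0.333, d = 0.441.
The smallest distance is between Y and Z.

Y and Z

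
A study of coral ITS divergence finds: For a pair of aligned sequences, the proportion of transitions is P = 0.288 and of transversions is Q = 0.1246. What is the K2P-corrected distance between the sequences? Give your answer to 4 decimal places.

Under the Kimura two-parameter model, d = −½ ln(1 − 2P − Q) − ¼ ln(1 − 2Q).
1 − 2P − Q = 0.2994, giving −½ ln(0.2994) = 0.602987.
1 − 2Q = 0.7508, giving −¼ ln(0.7508) = 0.071654.
d = 0.602987 + 0.071654 = 0.674641.

0.6746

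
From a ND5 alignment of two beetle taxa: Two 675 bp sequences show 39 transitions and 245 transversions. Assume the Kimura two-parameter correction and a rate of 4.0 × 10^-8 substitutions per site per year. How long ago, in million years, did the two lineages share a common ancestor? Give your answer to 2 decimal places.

P = 39/675 ≈ 0.057778 and Q = 245/675 ≈ 0.362963.
Under the Kimura two-parameter model, d = −½ ln(1 − 2P − Q) − ¼ ln(1 − 2Q).
1 − 2P − Q = 0.521481, giving −½ ln(0.521481) = 0.325541.
1 − 2Q = 0.274074, giving −¼ ln(0.274074) = 0.323589.
d = 0.325541 + 0.323589 = 0.649130.
Under a molecular clock d = 2μt, so t = d/(2μ) = 0.649130 / (2 × 4.0 × 10^-8) = 8.11 million years.

8.11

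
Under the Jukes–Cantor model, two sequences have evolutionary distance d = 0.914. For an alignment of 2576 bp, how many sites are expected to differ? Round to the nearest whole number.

1361

Invert JC69: p = (3/4)(1 − e^(−4d/3)) = 0.75 × (1 − e^(-1.218667)) = 0.75 × (1 − 0.295624) = 0.528282.
Expected differing sites = pL ≈ 0.528282 × 2576 = 1360.854432 ≈ 1361.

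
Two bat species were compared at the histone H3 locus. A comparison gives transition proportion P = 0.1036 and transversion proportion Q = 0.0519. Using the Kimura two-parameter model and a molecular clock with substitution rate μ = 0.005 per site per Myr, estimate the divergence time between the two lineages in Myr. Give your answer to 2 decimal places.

Under the Kimura two-parameter model, d = −½ ln(1 − 2P − Q) − ¼ ln(1 − 2Q).
1 − 2P − Q = 0.7409, giving −½ ln(0.7409) = 0.149945.
1 − 2Q = 0.8962, giving −¼ ln(0.8962) = 0.027398.
d = 0.149945 + 0.027398 = 0.177343.
Under a molecular clock d = 2μt, so t = d/(2μ) = 0.177343 / (2 × 0.005) = 17.73 Myr.

17.73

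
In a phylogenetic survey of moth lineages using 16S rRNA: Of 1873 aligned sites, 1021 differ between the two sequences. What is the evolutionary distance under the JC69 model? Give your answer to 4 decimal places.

0.9732

p = 1021/1873 ≈ 0.545115.
d = −(3/4) ln(1 − 4p/3) = −0.75 ln(1 − 0.72682) = −0.75 ln(0.27318)
  = −0.75 × (-1.297624) = 0.973218 substitutions/site.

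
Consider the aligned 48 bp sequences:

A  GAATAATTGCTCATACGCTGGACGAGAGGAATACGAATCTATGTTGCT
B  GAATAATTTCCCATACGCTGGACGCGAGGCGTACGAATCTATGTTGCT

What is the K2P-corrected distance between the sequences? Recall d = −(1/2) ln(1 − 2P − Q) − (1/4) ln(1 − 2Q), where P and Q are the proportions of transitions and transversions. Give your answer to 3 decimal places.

Of 48 sites, 2 differences are transitions and 3 are transversions, so P = 2/48 ≈ 0.041667 and Q = 3/48 = 0.0625.
Under the Kimura two-parameter model, d = −½ ln(1 − 2P − Q) − ¼ ln(1 − 2Q).
1 − 2P − Q = 0.854166, giving −½ ln(0.854166) = 0.078815.
1 − 2Q = 0.875, giving −¼ ln(0.875) = 0.033383.
d = 0.078815 + 0.033383 = 0.112198.

0.112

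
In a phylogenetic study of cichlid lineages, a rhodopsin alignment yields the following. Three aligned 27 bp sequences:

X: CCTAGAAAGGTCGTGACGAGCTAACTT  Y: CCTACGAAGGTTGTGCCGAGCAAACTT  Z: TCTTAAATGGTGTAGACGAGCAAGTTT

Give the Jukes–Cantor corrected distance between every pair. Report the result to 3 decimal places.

X–Y: 5/27 sites differ → p ≈ 0.185185, d = −0.75 ln(1 − 0.246913) = 0.212681 ≈ 0.213.
X–Z: 10/27 sites differ → p ≈ 0.37037, d = −0.75 ln(1 − 0.493827) = 0.510658 ≈ 0.511.
Y–Z: 11/27 sites differ → p ≈ 0.407407, d = −0.75 ln(1 − 0.543209) = 0.587647 ≈ 0.588.

d(X,Y) = 0.213, d(X,Z) = 0.511, d(Y,Z) = 0.588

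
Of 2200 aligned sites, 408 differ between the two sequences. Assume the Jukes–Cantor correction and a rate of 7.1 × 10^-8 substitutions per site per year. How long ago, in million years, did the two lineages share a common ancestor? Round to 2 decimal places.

p = 408/2200 ≈ 0.185455.
d = −(3/4) ln(1 − 4p/3) = −0.75 ln(1 − 0.247273) = −0.75 ln(0.752727)
  = −0.75 × (-0.284053) = 0.213040 substitutions/site.
Under a molecular clock d = 2μt, so t = d/(2μ) = 0.213040 / (2 × 7.1 × 10^-8) = 1.50 million years.

1.50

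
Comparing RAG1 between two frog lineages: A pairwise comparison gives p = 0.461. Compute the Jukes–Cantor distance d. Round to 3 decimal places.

d = −(3/4) ln(1 − 4p/3) = −0.75 ln(1 − 0.614667) = −0.75 ln(0.385333)
  = −0.75 × (-0.953647) = 0.715235 substitutions/site.

0.715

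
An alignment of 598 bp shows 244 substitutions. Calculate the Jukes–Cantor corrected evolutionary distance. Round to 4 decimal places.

p = 244/598 ≈ 0.408027.
d = −(3/4) ln(1 − 4p/3) = −0.75 ln(1 − 0.544036) = −0.75 ln(0.455964)
  = −0.75 × (-0.785341) = 0.589006 substitutions/site.

0.5890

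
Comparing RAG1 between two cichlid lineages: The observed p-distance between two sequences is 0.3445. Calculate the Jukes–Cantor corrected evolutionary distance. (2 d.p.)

d = −(3/4) ln(1 − 4p/3) = −0.75 ln(1 − 0.459333) = −0.75 ln(0.540667)
  = −0.75 × (-0.614952) = 0.461214 substitutions/site.

0.46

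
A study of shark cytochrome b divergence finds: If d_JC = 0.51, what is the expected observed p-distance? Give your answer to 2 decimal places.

0.37

p = (3/4)(1 − e^(−4d/3)) = 0.75 × (1 − e^(-0.68)) = 0.75 × (1 − 0.506617) = 0.370037.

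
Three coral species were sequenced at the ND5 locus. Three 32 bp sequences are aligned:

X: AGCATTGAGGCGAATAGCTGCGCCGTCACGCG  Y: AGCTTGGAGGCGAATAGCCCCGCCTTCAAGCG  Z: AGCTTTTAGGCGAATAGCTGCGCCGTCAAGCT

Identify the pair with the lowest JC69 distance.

X and Z

X–Y: 6/32 differ, p = 0.188, d = 0.216.
X–Z: 4/32 differ, p = 0.125, d = 0.137.
Y–Z: 6/32 differ, p = 0.188, d = 0.216.
The smallest distance is between X and Z.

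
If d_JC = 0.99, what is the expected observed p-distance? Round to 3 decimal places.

p = (3/4)(1 − e^(−4d/3)) = 0.75 × (1 − e^(-1.32)) = 0.75 × (1 − 0.267135) = 0.549649.

0.550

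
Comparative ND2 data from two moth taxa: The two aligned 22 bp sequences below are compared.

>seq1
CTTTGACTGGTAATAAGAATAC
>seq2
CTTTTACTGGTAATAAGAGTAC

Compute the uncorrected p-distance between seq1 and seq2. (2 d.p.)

The sequences differ at 2 of 22 positions (sites 5, 19).
p = 2/22 = 0.090909… ≈ 0.09 (to 2 d.p.).

0.09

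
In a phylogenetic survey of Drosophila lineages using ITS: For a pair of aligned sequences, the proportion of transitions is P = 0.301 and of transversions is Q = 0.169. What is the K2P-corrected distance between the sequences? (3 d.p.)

0.840

Under the Kimura two-parameter model, d = −½ ln(1 − 2P − Q) − ¼ ln(1 − 2Q).
1 − 2P − Q = 0.229, giving −½ ln(0.229) = 0.737017.
1 − 2Q = 0.662, giving −¼ ln(0.662) = 0.103122.
d = 0.737017 + 0.103122 = 0.840139.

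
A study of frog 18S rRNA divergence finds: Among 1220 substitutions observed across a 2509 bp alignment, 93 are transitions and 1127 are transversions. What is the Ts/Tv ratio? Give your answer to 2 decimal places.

R = 93/1127 = 0.082519… ≈ 0.08 (to 2 d.p.).

0.08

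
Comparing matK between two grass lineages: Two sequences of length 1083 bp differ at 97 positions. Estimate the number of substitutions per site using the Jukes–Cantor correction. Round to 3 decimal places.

0.095

p = 97/1083 ≈ 0.089566.
d = −(3/4) ln(1 − 4p/3) = −0.75 ln(1 − 0.119421) = −0.75 ln(0.880579)
  = −0.75 × (-0.127176) = 0.095382 substitutions/site.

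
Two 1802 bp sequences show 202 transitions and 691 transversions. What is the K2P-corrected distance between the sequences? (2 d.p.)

P = 202/1802 ≈ 0.112098 and Q = 691/1802 ≈ 0.383463.
Under the Kimura two-parameter model, d = −½ ln(1 − 2P − Q) − ¼ ln(1 − 2Q).
1 − 2P − Q = 0.392341, giving −½ ln(0.392341) = 0.467812.
1 − 2Q = 0.233074, giving −¼ ln(0.233074) = 0.364100.
d = 0.467812 + 0.364100 = 0.831912.

0.83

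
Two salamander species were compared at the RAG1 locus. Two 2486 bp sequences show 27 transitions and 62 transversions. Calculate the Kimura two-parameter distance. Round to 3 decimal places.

P = 27/2486 ≈ 0.010861 and Q = 62/2486 ≈ 0.02494.
Under the Kimura two-parameter model, d = −½ ln(1 − 2P − Q) − ¼ ln(1 − 2Q).
1 − 2P − Q = 0.953338, giving −½ ln(0.953338) = 0.023893.
1 − 2Q = 0.95012, giving −¼ ln(0.95012) = 0.012792.
d = 0.023893 + 0.012792 = 0.036685.

0.037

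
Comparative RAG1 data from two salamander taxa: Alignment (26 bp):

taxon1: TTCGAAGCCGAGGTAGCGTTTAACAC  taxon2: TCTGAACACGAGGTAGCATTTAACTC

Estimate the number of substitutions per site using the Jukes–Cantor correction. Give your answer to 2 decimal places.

The sequences differ at 6 of 26 sites (2, 3, 7, 8, 18, 25), so p = 6/26 ≈ 0.230769.
d = −(3/4) ln(1 − 4p/3) = −0.75 ln(1 − 0.307692) = −0.75 ln(0.692308)
  = −0.75 × (-0.367724) = 0.275793 substitutions/site.

0.28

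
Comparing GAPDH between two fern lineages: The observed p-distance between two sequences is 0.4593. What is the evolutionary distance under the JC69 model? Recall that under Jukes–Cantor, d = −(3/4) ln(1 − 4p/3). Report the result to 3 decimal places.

d = −(3/4) ln(1 − 4p/3) = −0.75 ln(1 − 0.6124) = −0.75 ln(0.3876)
  = −0.75 × (-0.947781) = 0.710836 substitutions/site.

0.711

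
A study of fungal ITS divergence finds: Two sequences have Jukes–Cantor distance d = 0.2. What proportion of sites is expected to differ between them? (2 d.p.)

0.18

p = (3/4)(1 − e^(−4d/3)) = 0.75 × (1 − e^(-0.266667)) = 0.75 × (1 − 0.765928) = 0.175554.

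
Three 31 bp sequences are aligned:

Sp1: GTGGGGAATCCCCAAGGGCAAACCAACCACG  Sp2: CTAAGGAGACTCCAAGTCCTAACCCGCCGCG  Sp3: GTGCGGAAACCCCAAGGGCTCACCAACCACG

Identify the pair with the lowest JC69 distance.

Sp1 and Sp3

Sp1–Sp2: 12/31 differ, p = 0.387, d = 0.544.
Sp1–Sp3: 4/31 differ, p = 0.129, d = 0.142.
Sp2–Sp3: 11/31 differ, p = 0.355, d = 0.481.
The smallest distance is between Sp1 and Sp3.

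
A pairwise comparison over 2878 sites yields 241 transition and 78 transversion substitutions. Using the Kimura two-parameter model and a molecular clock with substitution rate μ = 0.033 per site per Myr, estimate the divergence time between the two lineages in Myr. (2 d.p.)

1.85

P = 241/2878 ≈ 0.083739 and Q = 78/2878 ≈ 0.027102.
Under the Kimura two-parameter model, d = −½ ln(1 − 2P − Q) − ¼ ln(1 − 2Q).
1 − 2P − Q = 0.80542, giving −½ ln(0.80542) = 0.108196.
1 − 2Q = 0.945796, giving −¼ ln(0.945796) = 0.013932.
d = 0.108196 + 0.013932 = 0.122128.
Under a molecular clock d = 2μt, so t = d/(2μ) = 0.122128 / (2 × 0.033) = 1.85 Myr.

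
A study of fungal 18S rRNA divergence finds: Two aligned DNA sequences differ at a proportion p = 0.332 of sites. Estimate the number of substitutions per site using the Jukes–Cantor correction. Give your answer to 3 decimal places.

d = −(3/4) ln(1 − 4p/3) = −0.75 ln(1 − 0.442667) = −0.75 ln(0.557333)
  = −0.75 × (-0.584592) = 0.438444 substitutions/site.

0.438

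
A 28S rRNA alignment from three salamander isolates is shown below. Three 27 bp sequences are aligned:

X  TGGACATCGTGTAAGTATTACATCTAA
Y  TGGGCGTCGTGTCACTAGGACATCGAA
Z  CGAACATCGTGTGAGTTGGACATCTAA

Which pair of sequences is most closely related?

X and Z

X–Y: 7/27 differ, p = 0.259, d = 0.318.
X–Z: 6/27 differ, p = 0.222, d = 0.264.
Y–Z: 8/27 differ, p = 0.296, d = 0.377.
The smallest distance is between X and Z.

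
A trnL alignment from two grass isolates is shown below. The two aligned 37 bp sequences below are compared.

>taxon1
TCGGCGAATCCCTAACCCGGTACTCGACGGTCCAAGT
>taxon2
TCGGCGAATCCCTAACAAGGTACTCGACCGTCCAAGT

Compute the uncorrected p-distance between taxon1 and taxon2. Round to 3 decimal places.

0.081

The sequences differ at 3 of 37 positions (sites 17, 18, 29).
p = 3/37 = 0.081081… ≈ 0.081 (to 3 d.p.).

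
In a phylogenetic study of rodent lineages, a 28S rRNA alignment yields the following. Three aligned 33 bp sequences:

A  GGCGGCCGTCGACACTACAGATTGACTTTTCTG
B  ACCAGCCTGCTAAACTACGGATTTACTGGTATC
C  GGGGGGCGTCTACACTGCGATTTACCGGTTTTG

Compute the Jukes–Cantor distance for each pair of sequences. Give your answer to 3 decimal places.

d(A,B) = 0.559, d(A,C) = 0.497, d(B,C) = 0.871

A–B: 13/33 sites differ → p ≈ 0.393939, d = −0.75 ln(1 − 0.525252) = 0.558728 ≈ 0.559.
A–C: 12/33 sites differ → p ≈ 0.363636, d = −0.75 ln(1 − 0.484848) = 0.497470 ≈ 0.497.
B–C: 17/33 sites differ → p ≈ 0.515152, d = −0.75 ln(1 − 0.686869) = 0.870850 ≈ 0.871.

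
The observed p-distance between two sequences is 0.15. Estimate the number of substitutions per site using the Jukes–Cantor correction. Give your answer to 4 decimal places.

d = −(3/4) ln(1 − 4p/3) = −0.75 ln(1 − 0.2) = −0.75 ln(0.8)
  = −0.75 × (-0.223144) = 0.167358 substitutions/site.

0.1674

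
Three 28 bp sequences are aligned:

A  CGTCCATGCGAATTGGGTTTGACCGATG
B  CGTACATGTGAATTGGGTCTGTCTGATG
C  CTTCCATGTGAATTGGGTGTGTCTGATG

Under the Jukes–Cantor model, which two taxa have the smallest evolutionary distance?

A–B: 5/28 differ, p = 0.179, d = 0.204.
A–C: 5/28 differ, p = 0.179, d = 0.204.
B–C: 3/28 differ, p = 0.107, d = 0.116.
The smallest distance is between B and C.

B and C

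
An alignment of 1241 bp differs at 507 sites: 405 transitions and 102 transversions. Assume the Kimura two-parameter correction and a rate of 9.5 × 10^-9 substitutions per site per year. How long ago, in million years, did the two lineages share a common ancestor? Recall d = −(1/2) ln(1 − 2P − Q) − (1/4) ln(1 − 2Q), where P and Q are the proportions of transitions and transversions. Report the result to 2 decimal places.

P = 405/1241 ≈ 0.32635 and Q = 102/1241 ≈ 0.082192.
Under the Kimura two-parameter model, d = −½ ln(1 − 2P − Q) − ¼ ln(1 − 2Q).
1 − 2P − Q = 0.265108, giving −½ ln(0.265108) = 0.663809.
1 − 2Q = 0.835616, giving −¼ ln(0.835616) = 0.044897.
d = 0.663809 + 0.044897 = 0.708706.
Under a molecular clock d = 2μt, so t = d/(2μ) = 0.708706 / (2 × 9.5 × 10^-9) = 37.30 million years.

37.30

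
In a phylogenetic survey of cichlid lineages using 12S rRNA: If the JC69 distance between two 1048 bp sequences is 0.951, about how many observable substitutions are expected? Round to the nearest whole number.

Invert JC69: p = (3/4)(1 − e^(−4d/3)) = 0.75 × (1 − e^(-1.268)) = 0.75 × (1 − 0.281394) = 0.538955.
Expected differing sites = pL ≈ 0.538955 × 1048 = 564.82484 ≈ 565.

565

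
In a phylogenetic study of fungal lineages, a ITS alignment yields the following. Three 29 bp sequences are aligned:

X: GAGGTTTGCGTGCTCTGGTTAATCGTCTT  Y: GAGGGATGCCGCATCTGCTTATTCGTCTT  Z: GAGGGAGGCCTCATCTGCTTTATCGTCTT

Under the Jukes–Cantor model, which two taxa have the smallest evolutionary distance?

Y and Z

X–Y: 8/29 differ, p = 0.276, d = 0.344.
X–Z: 8/29 differ, p = 0.276, d = 0.344.
Y–Z: 4/29 differ, p = 0.138, d = 0.152.
The smallest distance is between Y and Z.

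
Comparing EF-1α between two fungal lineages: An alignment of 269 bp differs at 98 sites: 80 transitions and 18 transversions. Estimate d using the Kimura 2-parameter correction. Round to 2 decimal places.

0.58

P = 80/269 ≈ 0.297398 and Q = 18/269 ≈ 0.066914.
Under the Kimura two-parameter model, d = −½ ln(1 − 2P − Q) − ¼ ln(1 − 2Q).
1 − 2P − Q = 0.33829, giving −½ ln(0.33829) = 0.541926.
1 − 2Q = 0.866172, giving −¼ ln(0.866172) = 0.035918.
d = 0.541926 + 0.035918 = 0.577844.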